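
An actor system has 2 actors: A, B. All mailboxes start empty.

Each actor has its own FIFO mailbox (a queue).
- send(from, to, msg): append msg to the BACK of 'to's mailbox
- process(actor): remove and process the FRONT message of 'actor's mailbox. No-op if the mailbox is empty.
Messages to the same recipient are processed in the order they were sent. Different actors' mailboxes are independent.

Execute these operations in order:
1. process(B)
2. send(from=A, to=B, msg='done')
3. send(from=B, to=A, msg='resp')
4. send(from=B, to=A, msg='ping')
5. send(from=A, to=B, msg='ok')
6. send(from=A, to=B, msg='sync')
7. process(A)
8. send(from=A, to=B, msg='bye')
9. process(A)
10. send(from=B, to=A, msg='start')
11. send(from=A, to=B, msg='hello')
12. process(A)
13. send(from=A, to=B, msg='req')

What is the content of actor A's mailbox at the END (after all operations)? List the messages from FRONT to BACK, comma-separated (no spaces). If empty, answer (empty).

Answer: (empty)

Derivation:
After 1 (process(B)): A:[] B:[]
After 2 (send(from=A, to=B, msg='done')): A:[] B:[done]
After 3 (send(from=B, to=A, msg='resp')): A:[resp] B:[done]
After 4 (send(from=B, to=A, msg='ping')): A:[resp,ping] B:[done]
After 5 (send(from=A, to=B, msg='ok')): A:[resp,ping] B:[done,ok]
After 6 (send(from=A, to=B, msg='sync')): A:[resp,ping] B:[done,ok,sync]
After 7 (process(A)): A:[ping] B:[done,ok,sync]
After 8 (send(from=A, to=B, msg='bye')): A:[ping] B:[done,ok,sync,bye]
After 9 (process(A)): A:[] B:[done,ok,sync,bye]
After 10 (send(from=B, to=A, msg='start')): A:[start] B:[done,ok,sync,bye]
After 11 (send(from=A, to=B, msg='hello')): A:[start] B:[done,ok,sync,bye,hello]
After 12 (process(A)): A:[] B:[done,ok,sync,bye,hello]
After 13 (send(from=A, to=B, msg='req')): A:[] B:[done,ok,sync,bye,hello,req]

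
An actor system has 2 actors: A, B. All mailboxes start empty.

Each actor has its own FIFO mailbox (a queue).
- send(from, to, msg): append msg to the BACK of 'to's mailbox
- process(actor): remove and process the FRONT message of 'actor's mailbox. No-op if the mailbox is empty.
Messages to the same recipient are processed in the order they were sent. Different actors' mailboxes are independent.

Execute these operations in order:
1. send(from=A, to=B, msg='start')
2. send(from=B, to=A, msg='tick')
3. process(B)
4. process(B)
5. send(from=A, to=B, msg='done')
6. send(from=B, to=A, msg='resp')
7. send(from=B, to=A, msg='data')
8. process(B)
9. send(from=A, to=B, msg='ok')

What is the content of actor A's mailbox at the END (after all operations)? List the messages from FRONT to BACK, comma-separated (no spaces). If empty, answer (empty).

After 1 (send(from=A, to=B, msg='start')): A:[] B:[start]
After 2 (send(from=B, to=A, msg='tick')): A:[tick] B:[start]
After 3 (process(B)): A:[tick] B:[]
After 4 (process(B)): A:[tick] B:[]
After 5 (send(from=A, to=B, msg='done')): A:[tick] B:[done]
After 6 (send(from=B, to=A, msg='resp')): A:[tick,resp] B:[done]
After 7 (send(from=B, to=A, msg='data')): A:[tick,resp,data] B:[done]
After 8 (process(B)): A:[tick,resp,data] B:[]
After 9 (send(from=A, to=B, msg='ok')): A:[tick,resp,data] B:[ok]

Answer: tick,resp,data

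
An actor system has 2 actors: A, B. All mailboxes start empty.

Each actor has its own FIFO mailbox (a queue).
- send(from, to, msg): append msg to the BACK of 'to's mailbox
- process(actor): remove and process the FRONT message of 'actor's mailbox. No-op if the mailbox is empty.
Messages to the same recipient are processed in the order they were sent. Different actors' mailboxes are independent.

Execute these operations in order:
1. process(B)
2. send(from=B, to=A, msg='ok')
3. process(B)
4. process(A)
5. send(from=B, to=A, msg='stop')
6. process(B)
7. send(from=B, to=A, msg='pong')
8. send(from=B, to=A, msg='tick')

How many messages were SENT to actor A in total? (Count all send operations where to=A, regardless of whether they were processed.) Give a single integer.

After 1 (process(B)): A:[] B:[]
After 2 (send(from=B, to=A, msg='ok')): A:[ok] B:[]
After 3 (process(B)): A:[ok] B:[]
After 4 (process(A)): A:[] B:[]
After 5 (send(from=B, to=A, msg='stop')): A:[stop] B:[]
After 6 (process(B)): A:[stop] B:[]
After 7 (send(from=B, to=A, msg='pong')): A:[stop,pong] B:[]
After 8 (send(from=B, to=A, msg='tick')): A:[stop,pong,tick] B:[]

Answer: 4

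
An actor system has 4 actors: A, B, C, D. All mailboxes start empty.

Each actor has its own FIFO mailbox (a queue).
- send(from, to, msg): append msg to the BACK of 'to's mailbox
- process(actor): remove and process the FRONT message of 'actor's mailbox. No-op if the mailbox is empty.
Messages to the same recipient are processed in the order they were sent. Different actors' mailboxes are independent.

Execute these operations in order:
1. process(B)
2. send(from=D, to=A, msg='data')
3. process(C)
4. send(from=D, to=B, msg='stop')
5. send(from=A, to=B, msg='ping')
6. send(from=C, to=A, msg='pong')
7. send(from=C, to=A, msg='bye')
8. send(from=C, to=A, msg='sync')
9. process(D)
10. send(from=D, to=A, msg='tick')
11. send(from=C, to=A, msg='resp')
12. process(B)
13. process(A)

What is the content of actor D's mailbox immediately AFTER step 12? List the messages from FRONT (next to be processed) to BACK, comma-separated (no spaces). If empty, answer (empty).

After 1 (process(B)): A:[] B:[] C:[] D:[]
After 2 (send(from=D, to=A, msg='data')): A:[data] B:[] C:[] D:[]
After 3 (process(C)): A:[data] B:[] C:[] D:[]
After 4 (send(from=D, to=B, msg='stop')): A:[data] B:[stop] C:[] D:[]
After 5 (send(from=A, to=B, msg='ping')): A:[data] B:[stop,ping] C:[] D:[]
After 6 (send(from=C, to=A, msg='pong')): A:[data,pong] B:[stop,ping] C:[] D:[]
After 7 (send(from=C, to=A, msg='bye')): A:[data,pong,bye] B:[stop,ping] C:[] D:[]
After 8 (send(from=C, to=A, msg='sync')): A:[data,pong,bye,sync] B:[stop,ping] C:[] D:[]
After 9 (process(D)): A:[data,pong,bye,sync] B:[stop,ping] C:[] D:[]
After 10 (send(from=D, to=A, msg='tick')): A:[data,pong,bye,sync,tick] B:[stop,ping] C:[] D:[]
After 11 (send(from=C, to=A, msg='resp')): A:[data,pong,bye,sync,tick,resp] B:[stop,ping] C:[] D:[]
After 12 (process(B)): A:[data,pong,bye,sync,tick,resp] B:[ping] C:[] D:[]

(empty)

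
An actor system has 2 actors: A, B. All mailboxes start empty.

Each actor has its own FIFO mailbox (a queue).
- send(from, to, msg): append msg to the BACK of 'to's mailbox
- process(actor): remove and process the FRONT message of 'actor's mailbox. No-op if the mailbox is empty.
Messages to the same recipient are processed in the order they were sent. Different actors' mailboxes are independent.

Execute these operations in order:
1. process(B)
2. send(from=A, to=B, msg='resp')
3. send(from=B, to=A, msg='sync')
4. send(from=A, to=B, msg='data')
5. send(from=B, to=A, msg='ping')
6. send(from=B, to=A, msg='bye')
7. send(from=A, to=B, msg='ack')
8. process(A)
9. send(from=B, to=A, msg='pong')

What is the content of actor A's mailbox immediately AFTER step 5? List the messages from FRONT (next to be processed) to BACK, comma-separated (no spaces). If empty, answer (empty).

After 1 (process(B)): A:[] B:[]
After 2 (send(from=A, to=B, msg='resp')): A:[] B:[resp]
After 3 (send(from=B, to=A, msg='sync')): A:[sync] B:[resp]
After 4 (send(from=A, to=B, msg='data')): A:[sync] B:[resp,data]
After 5 (send(from=B, to=A, msg='ping')): A:[sync,ping] B:[resp,data]

sync,ping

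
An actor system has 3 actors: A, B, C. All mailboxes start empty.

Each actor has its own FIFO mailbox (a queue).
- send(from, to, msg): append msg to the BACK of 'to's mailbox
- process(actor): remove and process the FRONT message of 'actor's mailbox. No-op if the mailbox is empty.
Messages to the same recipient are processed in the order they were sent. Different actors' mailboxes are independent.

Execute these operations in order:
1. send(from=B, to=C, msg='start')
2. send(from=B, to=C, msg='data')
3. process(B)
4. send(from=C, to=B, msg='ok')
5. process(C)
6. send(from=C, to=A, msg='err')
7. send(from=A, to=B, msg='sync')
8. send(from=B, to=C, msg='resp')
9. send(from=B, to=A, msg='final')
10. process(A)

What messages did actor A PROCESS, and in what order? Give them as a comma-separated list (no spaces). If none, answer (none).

After 1 (send(from=B, to=C, msg='start')): A:[] B:[] C:[start]
After 2 (send(from=B, to=C, msg='data')): A:[] B:[] C:[start,data]
After 3 (process(B)): A:[] B:[] C:[start,data]
After 4 (send(from=C, to=B, msg='ok')): A:[] B:[ok] C:[start,data]
After 5 (process(C)): A:[] B:[ok] C:[data]
After 6 (send(from=C, to=A, msg='err')): A:[err] B:[ok] C:[data]
After 7 (send(from=A, to=B, msg='sync')): A:[err] B:[ok,sync] C:[data]
After 8 (send(from=B, to=C, msg='resp')): A:[err] B:[ok,sync] C:[data,resp]
After 9 (send(from=B, to=A, msg='final')): A:[err,final] B:[ok,sync] C:[data,resp]
After 10 (process(A)): A:[final] B:[ok,sync] C:[data,resp]

Answer: err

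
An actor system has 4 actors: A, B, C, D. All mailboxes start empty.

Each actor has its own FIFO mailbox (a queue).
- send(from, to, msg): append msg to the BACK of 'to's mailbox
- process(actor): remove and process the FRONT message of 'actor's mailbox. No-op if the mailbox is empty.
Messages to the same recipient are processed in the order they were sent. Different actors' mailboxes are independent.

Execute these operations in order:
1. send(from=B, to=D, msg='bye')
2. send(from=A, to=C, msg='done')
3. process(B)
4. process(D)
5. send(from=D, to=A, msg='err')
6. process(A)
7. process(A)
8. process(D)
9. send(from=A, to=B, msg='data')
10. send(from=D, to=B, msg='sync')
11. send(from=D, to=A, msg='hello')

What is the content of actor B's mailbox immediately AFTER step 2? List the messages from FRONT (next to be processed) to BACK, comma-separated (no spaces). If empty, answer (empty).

After 1 (send(from=B, to=D, msg='bye')): A:[] B:[] C:[] D:[bye]
After 2 (send(from=A, to=C, msg='done')): A:[] B:[] C:[done] D:[bye]

(empty)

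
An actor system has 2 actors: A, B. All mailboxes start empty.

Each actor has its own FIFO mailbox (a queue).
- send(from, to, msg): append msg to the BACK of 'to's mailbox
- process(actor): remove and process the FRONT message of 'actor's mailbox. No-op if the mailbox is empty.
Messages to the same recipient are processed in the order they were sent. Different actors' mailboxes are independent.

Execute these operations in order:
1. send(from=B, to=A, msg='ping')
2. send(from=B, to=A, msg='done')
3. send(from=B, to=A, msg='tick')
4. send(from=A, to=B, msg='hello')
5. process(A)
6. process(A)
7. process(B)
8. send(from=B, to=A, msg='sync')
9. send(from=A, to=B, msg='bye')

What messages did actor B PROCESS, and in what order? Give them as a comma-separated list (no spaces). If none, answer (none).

After 1 (send(from=B, to=A, msg='ping')): A:[ping] B:[]
After 2 (send(from=B, to=A, msg='done')): A:[ping,done] B:[]
After 3 (send(from=B, to=A, msg='tick')): A:[ping,done,tick] B:[]
After 4 (send(from=A, to=B, msg='hello')): A:[ping,done,tick] B:[hello]
After 5 (process(A)): A:[done,tick] B:[hello]
After 6 (process(A)): A:[tick] B:[hello]
After 7 (process(B)): A:[tick] B:[]
After 8 (send(from=B, to=A, msg='sync')): A:[tick,sync] B:[]
After 9 (send(from=A, to=B, msg='bye')): A:[tick,sync] B:[bye]

Answer: hello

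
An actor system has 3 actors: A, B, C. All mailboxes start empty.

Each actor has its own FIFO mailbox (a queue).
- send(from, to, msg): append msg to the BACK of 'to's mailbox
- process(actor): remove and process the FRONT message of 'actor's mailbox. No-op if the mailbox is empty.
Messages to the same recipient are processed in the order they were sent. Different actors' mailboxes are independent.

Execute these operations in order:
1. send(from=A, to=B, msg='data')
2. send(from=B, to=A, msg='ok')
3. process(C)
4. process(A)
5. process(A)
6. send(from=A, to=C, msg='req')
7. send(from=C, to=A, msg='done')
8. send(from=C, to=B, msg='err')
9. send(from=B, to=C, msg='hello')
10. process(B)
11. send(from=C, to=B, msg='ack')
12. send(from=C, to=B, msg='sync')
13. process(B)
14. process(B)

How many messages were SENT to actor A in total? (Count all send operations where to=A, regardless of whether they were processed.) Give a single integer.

After 1 (send(from=A, to=B, msg='data')): A:[] B:[data] C:[]
After 2 (send(from=B, to=A, msg='ok')): A:[ok] B:[data] C:[]
After 3 (process(C)): A:[ok] B:[data] C:[]
After 4 (process(A)): A:[] B:[data] C:[]
After 5 (process(A)): A:[] B:[data] C:[]
After 6 (send(from=A, to=C, msg='req')): A:[] B:[data] C:[req]
After 7 (send(from=C, to=A, msg='done')): A:[done] B:[data] C:[req]
After 8 (send(from=C, to=B, msg='err')): A:[done] B:[data,err] C:[req]
After 9 (send(from=B, to=C, msg='hello')): A:[done] B:[data,err] C:[req,hello]
After 10 (process(B)): A:[done] B:[err] C:[req,hello]
After 11 (send(from=C, to=B, msg='ack')): A:[done] B:[err,ack] C:[req,hello]
After 12 (send(from=C, to=B, msg='sync')): A:[done] B:[err,ack,sync] C:[req,hello]
After 13 (process(B)): A:[done] B:[ack,sync] C:[req,hello]
After 14 (process(B)): A:[done] B:[sync] C:[req,hello]

Answer: 2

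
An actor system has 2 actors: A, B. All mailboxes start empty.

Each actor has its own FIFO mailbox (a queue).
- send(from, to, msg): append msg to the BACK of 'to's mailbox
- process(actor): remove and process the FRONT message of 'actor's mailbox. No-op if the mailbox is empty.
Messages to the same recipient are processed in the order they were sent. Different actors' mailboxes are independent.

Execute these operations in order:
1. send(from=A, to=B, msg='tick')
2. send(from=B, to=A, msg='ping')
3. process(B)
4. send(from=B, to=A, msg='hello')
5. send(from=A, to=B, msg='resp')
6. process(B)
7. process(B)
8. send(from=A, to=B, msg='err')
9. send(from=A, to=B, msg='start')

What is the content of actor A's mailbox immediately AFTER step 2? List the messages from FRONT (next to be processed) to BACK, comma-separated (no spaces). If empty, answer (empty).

After 1 (send(from=A, to=B, msg='tick')): A:[] B:[tick]
After 2 (send(from=B, to=A, msg='ping')): A:[ping] B:[tick]

ping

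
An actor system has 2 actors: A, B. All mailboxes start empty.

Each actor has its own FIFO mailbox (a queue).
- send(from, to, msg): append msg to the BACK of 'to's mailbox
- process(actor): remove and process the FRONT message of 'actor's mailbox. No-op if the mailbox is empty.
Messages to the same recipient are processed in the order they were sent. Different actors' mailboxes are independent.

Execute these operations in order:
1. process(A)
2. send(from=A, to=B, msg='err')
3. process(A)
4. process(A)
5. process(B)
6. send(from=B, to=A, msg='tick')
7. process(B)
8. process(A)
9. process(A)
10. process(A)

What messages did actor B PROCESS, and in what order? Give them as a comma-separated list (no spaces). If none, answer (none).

After 1 (process(A)): A:[] B:[]
After 2 (send(from=A, to=B, msg='err')): A:[] B:[err]
After 3 (process(A)): A:[] B:[err]
After 4 (process(A)): A:[] B:[err]
After 5 (process(B)): A:[] B:[]
After 6 (send(from=B, to=A, msg='tick')): A:[tick] B:[]
After 7 (process(B)): A:[tick] B:[]
After 8 (process(A)): A:[] B:[]
After 9 (process(A)): A:[] B:[]
After 10 (process(A)): A:[] B:[]

Answer: err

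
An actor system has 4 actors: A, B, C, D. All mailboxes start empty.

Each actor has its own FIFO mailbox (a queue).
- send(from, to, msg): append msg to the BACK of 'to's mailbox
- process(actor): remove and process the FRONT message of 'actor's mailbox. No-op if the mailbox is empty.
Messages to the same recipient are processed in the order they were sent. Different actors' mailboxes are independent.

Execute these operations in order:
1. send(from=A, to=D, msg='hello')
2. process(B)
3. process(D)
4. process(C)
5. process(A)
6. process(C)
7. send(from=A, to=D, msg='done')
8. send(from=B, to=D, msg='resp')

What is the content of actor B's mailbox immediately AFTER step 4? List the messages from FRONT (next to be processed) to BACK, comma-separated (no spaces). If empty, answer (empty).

After 1 (send(from=A, to=D, msg='hello')): A:[] B:[] C:[] D:[hello]
After 2 (process(B)): A:[] B:[] C:[] D:[hello]
After 3 (process(D)): A:[] B:[] C:[] D:[]
After 4 (process(C)): A:[] B:[] C:[] D:[]

(empty)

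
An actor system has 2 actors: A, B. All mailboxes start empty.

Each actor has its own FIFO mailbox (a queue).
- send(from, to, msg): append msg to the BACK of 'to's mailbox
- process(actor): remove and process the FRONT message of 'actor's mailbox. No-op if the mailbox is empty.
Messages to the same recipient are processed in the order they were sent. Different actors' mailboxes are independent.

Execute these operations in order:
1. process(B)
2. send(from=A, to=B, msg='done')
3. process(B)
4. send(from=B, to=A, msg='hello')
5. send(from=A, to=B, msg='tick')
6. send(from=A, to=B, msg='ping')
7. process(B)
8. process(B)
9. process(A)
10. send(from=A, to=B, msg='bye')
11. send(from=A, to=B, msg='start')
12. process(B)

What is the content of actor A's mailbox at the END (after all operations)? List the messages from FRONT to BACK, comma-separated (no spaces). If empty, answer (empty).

After 1 (process(B)): A:[] B:[]
After 2 (send(from=A, to=B, msg='done')): A:[] B:[done]
After 3 (process(B)): A:[] B:[]
After 4 (send(from=B, to=A, msg='hello')): A:[hello] B:[]
After 5 (send(from=A, to=B, msg='tick')): A:[hello] B:[tick]
After 6 (send(from=A, to=B, msg='ping')): A:[hello] B:[tick,ping]
After 7 (process(B)): A:[hello] B:[ping]
After 8 (process(B)): A:[hello] B:[]
After 9 (process(A)): A:[] B:[]
After 10 (send(from=A, to=B, msg='bye')): A:[] B:[bye]
After 11 (send(from=A, to=B, msg='start')): A:[] B:[bye,start]
After 12 (process(B)): A:[] B:[start]

Answer: (empty)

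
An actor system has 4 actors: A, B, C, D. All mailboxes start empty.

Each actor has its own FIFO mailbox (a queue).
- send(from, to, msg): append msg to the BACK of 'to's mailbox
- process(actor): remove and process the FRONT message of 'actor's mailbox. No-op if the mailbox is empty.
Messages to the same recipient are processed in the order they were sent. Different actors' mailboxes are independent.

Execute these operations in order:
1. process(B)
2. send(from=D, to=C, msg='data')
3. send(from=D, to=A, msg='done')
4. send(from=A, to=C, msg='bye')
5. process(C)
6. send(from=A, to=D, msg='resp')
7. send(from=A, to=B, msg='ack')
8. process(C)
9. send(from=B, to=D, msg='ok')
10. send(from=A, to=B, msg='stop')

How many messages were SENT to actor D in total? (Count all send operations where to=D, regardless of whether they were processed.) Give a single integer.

After 1 (process(B)): A:[] B:[] C:[] D:[]
After 2 (send(from=D, to=C, msg='data')): A:[] B:[] C:[data] D:[]
After 3 (send(from=D, to=A, msg='done')): A:[done] B:[] C:[data] D:[]
After 4 (send(from=A, to=C, msg='bye')): A:[done] B:[] C:[data,bye] D:[]
After 5 (process(C)): A:[done] B:[] C:[bye] D:[]
After 6 (send(from=A, to=D, msg='resp')): A:[done] B:[] C:[bye] D:[resp]
After 7 (send(from=A, to=B, msg='ack')): A:[done] B:[ack] C:[bye] D:[resp]
After 8 (process(C)): A:[done] B:[ack] C:[] D:[resp]
After 9 (send(from=B, to=D, msg='ok')): A:[done] B:[ack] C:[] D:[resp,ok]
After 10 (send(from=A, to=B, msg='stop')): A:[done] B:[ack,stop] C:[] D:[resp,ok]

Answer: 2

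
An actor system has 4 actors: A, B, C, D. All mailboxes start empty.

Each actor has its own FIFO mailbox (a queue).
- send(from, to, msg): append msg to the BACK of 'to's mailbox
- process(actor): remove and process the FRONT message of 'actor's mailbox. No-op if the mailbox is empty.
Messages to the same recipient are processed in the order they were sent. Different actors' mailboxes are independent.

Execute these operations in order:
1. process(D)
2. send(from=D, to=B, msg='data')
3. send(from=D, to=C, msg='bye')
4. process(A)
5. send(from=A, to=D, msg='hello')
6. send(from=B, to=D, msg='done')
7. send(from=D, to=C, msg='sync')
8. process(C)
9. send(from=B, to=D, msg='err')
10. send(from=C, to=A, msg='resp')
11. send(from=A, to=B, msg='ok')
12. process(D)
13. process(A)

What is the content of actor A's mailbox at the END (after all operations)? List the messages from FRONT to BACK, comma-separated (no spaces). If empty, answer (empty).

Answer: (empty)

Derivation:
After 1 (process(D)): A:[] B:[] C:[] D:[]
After 2 (send(from=D, to=B, msg='data')): A:[] B:[data] C:[] D:[]
After 3 (send(from=D, to=C, msg='bye')): A:[] B:[data] C:[bye] D:[]
After 4 (process(A)): A:[] B:[data] C:[bye] D:[]
After 5 (send(from=A, to=D, msg='hello')): A:[] B:[data] C:[bye] D:[hello]
After 6 (send(from=B, to=D, msg='done')): A:[] B:[data] C:[bye] D:[hello,done]
After 7 (send(from=D, to=C, msg='sync')): A:[] B:[data] C:[bye,sync] D:[hello,done]
After 8 (process(C)): A:[] B:[data] C:[sync] D:[hello,done]
After 9 (send(from=B, to=D, msg='err')): A:[] B:[data] C:[sync] D:[hello,done,err]
After 10 (send(from=C, to=A, msg='resp')): A:[resp] B:[data] C:[sync] D:[hello,done,err]
After 11 (send(from=A, to=B, msg='ok')): A:[resp] B:[data,ok] C:[sync] D:[hello,done,err]
After 12 (process(D)): A:[resp] B:[data,ok] C:[sync] D:[done,err]
After 13 (process(A)): A:[] B:[data,ok] C:[sync] D:[done,err]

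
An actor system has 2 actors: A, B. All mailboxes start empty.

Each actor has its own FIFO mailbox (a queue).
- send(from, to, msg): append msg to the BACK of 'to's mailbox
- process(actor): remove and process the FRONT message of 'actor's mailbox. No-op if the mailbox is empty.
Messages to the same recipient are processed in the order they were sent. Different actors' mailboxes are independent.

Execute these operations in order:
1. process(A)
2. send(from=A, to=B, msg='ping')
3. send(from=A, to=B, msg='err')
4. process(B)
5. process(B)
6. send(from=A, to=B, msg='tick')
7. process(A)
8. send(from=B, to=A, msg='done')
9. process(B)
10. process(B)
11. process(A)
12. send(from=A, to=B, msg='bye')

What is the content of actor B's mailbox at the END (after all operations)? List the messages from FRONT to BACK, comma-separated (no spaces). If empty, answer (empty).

After 1 (process(A)): A:[] B:[]
After 2 (send(from=A, to=B, msg='ping')): A:[] B:[ping]
After 3 (send(from=A, to=B, msg='err')): A:[] B:[ping,err]
After 4 (process(B)): A:[] B:[err]
After 5 (process(B)): A:[] B:[]
After 6 (send(from=A, to=B, msg='tick')): A:[] B:[tick]
After 7 (process(A)): A:[] B:[tick]
After 8 (send(from=B, to=A, msg='done')): A:[done] B:[tick]
After 9 (process(B)): A:[done] B:[]
After 10 (process(B)): A:[done] B:[]
After 11 (process(A)): A:[] B:[]
After 12 (send(from=A, to=B, msg='bye')): A:[] B:[bye]

Answer: bye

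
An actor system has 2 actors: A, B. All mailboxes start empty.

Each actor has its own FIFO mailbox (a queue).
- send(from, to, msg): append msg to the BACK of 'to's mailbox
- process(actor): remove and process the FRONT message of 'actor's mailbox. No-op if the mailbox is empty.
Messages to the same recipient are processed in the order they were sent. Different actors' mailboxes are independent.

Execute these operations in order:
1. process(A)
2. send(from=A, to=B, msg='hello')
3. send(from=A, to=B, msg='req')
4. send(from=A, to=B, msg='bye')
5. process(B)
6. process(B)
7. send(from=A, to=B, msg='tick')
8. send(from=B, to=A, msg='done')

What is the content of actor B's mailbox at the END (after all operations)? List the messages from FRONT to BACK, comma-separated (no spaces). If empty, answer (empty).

Answer: bye,tick

Derivation:
After 1 (process(A)): A:[] B:[]
After 2 (send(from=A, to=B, msg='hello')): A:[] B:[hello]
After 3 (send(from=A, to=B, msg='req')): A:[] B:[hello,req]
After 4 (send(from=A, to=B, msg='bye')): A:[] B:[hello,req,bye]
After 5 (process(B)): A:[] B:[req,bye]
After 6 (process(B)): A:[] B:[bye]
After 7 (send(from=A, to=B, msg='tick')): A:[] B:[bye,tick]
After 8 (send(from=B, to=A, msg='done')): A:[done] B:[bye,tick]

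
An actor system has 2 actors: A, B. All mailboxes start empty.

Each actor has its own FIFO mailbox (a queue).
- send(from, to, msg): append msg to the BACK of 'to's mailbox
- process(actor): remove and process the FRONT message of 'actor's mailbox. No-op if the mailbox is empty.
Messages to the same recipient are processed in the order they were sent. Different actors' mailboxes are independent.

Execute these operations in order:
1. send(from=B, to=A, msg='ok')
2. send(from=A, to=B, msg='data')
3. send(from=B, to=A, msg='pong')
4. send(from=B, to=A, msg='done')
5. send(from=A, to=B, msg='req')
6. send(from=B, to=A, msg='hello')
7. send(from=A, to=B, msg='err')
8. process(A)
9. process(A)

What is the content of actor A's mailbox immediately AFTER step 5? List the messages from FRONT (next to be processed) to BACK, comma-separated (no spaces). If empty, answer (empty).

After 1 (send(from=B, to=A, msg='ok')): A:[ok] B:[]
After 2 (send(from=A, to=B, msg='data')): A:[ok] B:[data]
After 3 (send(from=B, to=A, msg='pong')): A:[ok,pong] B:[data]
After 4 (send(from=B, to=A, msg='done')): A:[ok,pong,done] B:[data]
After 5 (send(from=A, to=B, msg='req')): A:[ok,pong,done] B:[data,req]

ok,pong,done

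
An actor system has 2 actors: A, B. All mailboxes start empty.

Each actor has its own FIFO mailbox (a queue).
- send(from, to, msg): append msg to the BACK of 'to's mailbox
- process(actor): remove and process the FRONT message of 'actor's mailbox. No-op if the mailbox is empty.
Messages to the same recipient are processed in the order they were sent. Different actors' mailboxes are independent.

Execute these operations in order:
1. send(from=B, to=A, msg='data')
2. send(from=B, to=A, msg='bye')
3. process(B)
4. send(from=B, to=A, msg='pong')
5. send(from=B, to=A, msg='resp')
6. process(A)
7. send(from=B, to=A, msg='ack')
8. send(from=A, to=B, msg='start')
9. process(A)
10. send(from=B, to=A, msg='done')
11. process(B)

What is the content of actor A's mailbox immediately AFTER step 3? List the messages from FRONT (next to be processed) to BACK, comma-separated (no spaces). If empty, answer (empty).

After 1 (send(from=B, to=A, msg='data')): A:[data] B:[]
After 2 (send(from=B, to=A, msg='bye')): A:[data,bye] B:[]
After 3 (process(B)): A:[data,bye] B:[]

data,bye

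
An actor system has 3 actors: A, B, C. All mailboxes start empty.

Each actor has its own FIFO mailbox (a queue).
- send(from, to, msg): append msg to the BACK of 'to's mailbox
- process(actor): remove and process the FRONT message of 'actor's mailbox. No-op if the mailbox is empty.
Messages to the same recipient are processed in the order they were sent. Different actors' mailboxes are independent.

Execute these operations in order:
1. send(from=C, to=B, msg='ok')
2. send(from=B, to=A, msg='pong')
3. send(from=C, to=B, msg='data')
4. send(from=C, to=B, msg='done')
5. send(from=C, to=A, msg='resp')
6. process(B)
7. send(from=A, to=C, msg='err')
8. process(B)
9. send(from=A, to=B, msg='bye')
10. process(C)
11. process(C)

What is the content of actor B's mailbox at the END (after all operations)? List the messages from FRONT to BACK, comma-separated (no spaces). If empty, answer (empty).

Answer: done,bye

Derivation:
After 1 (send(from=C, to=B, msg='ok')): A:[] B:[ok] C:[]
After 2 (send(from=B, to=A, msg='pong')): A:[pong] B:[ok] C:[]
After 3 (send(from=C, to=B, msg='data')): A:[pong] B:[ok,data] C:[]
After 4 (send(from=C, to=B, msg='done')): A:[pong] B:[ok,data,done] C:[]
After 5 (send(from=C, to=A, msg='resp')): A:[pong,resp] B:[ok,data,done] C:[]
After 6 (process(B)): A:[pong,resp] B:[data,done] C:[]
After 7 (send(from=A, to=C, msg='err')): A:[pong,resp] B:[data,done] C:[err]
After 8 (process(B)): A:[pong,resp] B:[done] C:[err]
After 9 (send(from=A, to=B, msg='bye')): A:[pong,resp] B:[done,bye] C:[err]
After 10 (process(C)): A:[pong,resp] B:[done,bye] C:[]
After 11 (process(C)): A:[pong,resp] B:[done,bye] C:[]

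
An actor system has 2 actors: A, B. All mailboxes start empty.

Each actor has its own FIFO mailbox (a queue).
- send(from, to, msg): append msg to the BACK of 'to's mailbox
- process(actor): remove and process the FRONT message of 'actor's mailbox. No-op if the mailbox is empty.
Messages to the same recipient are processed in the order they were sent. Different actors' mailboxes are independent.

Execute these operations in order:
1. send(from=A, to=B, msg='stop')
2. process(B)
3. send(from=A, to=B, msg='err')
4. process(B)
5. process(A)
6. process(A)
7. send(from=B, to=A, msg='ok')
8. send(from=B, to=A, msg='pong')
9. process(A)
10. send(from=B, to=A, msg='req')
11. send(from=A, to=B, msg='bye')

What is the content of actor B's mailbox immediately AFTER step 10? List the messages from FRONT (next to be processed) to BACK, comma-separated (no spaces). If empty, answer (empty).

After 1 (send(from=A, to=B, msg='stop')): A:[] B:[stop]
After 2 (process(B)): A:[] B:[]
After 3 (send(from=A, to=B, msg='err')): A:[] B:[err]
After 4 (process(B)): A:[] B:[]
After 5 (process(A)): A:[] B:[]
After 6 (process(A)): A:[] B:[]
After 7 (send(from=B, to=A, msg='ok')): A:[ok] B:[]
After 8 (send(from=B, to=A, msg='pong')): A:[ok,pong] B:[]
After 9 (process(A)): A:[pong] B:[]
After 10 (send(from=B, to=A, msg='req')): A:[pong,req] B:[]

(empty)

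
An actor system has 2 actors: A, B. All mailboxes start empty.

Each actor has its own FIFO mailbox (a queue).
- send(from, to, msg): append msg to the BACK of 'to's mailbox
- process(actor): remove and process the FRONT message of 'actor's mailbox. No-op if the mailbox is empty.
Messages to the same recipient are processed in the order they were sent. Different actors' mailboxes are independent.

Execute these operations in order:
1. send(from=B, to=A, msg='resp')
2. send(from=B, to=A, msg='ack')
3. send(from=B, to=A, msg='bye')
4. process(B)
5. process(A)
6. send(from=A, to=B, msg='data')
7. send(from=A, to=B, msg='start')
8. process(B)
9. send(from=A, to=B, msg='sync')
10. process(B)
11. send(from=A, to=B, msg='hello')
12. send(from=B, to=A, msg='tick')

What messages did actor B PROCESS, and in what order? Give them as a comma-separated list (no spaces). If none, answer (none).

Answer: data,start

Derivation:
After 1 (send(from=B, to=A, msg='resp')): A:[resp] B:[]
After 2 (send(from=B, to=A, msg='ack')): A:[resp,ack] B:[]
After 3 (send(from=B, to=A, msg='bye')): A:[resp,ack,bye] B:[]
After 4 (process(B)): A:[resp,ack,bye] B:[]
After 5 (process(A)): A:[ack,bye] B:[]
After 6 (send(from=A, to=B, msg='data')): A:[ack,bye] B:[data]
After 7 (send(from=A, to=B, msg='start')): A:[ack,bye] B:[data,start]
After 8 (process(B)): A:[ack,bye] B:[start]
After 9 (send(from=A, to=B, msg='sync')): A:[ack,bye] B:[start,sync]
After 10 (process(B)): A:[ack,bye] B:[sync]
After 11 (send(from=A, to=B, msg='hello')): A:[ack,bye] B:[sync,hello]
After 12 (send(from=B, to=A, msg='tick')): A:[ack,bye,tick] B:[sync,hello]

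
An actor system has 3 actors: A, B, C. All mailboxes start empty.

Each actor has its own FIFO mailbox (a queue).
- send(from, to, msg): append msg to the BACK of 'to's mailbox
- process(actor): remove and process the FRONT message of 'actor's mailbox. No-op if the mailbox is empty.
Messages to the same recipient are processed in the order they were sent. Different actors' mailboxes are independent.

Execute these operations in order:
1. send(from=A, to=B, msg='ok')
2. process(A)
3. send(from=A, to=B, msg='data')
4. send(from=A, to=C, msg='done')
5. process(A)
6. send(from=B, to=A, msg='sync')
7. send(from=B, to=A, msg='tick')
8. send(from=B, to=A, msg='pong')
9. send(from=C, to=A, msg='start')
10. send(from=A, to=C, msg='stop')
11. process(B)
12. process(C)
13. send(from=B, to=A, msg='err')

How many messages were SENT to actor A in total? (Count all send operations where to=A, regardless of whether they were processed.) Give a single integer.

Answer: 5

Derivation:
After 1 (send(from=A, to=B, msg='ok')): A:[] B:[ok] C:[]
After 2 (process(A)): A:[] B:[ok] C:[]
After 3 (send(from=A, to=B, msg='data')): A:[] B:[ok,data] C:[]
After 4 (send(from=A, to=C, msg='done')): A:[] B:[ok,data] C:[done]
After 5 (process(A)): A:[] B:[ok,data] C:[done]
After 6 (send(from=B, to=A, msg='sync')): A:[sync] B:[ok,data] C:[done]
After 7 (send(from=B, to=A, msg='tick')): A:[sync,tick] B:[ok,data] C:[done]
After 8 (send(from=B, to=A, msg='pong')): A:[sync,tick,pong] B:[ok,data] C:[done]
After 9 (send(from=C, to=A, msg='start')): A:[sync,tick,pong,start] B:[ok,data] C:[done]
After 10 (send(from=A, to=C, msg='stop')): A:[sync,tick,pong,start] B:[ok,data] C:[done,stop]
After 11 (process(B)): A:[sync,tick,pong,start] B:[data] C:[done,stop]
After 12 (process(C)): A:[sync,tick,pong,start] B:[data] C:[stop]
After 13 (send(from=B, to=A, msg='err')): A:[sync,tick,pong,start,err] B:[data] C:[stop]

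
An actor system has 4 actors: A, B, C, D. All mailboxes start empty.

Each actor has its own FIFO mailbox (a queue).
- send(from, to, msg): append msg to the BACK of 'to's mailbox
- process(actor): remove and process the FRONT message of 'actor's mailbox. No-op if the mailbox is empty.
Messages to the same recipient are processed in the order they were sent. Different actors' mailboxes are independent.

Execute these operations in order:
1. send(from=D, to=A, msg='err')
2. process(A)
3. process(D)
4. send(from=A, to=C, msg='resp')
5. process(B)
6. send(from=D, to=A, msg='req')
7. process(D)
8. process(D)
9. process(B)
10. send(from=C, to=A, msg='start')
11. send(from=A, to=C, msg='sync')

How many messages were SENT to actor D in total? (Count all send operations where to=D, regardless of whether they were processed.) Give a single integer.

After 1 (send(from=D, to=A, msg='err')): A:[err] B:[] C:[] D:[]
After 2 (process(A)): A:[] B:[] C:[] D:[]
After 3 (process(D)): A:[] B:[] C:[] D:[]
After 4 (send(from=A, to=C, msg='resp')): A:[] B:[] C:[resp] D:[]
After 5 (process(B)): A:[] B:[] C:[resp] D:[]
After 6 (send(from=D, to=A, msg='req')): A:[req] B:[] C:[resp] D:[]
After 7 (process(D)): A:[req] B:[] C:[resp] D:[]
After 8 (process(D)): A:[req] B:[] C:[resp] D:[]
After 9 (process(B)): A:[req] B:[] C:[resp] D:[]
After 10 (send(from=C, to=A, msg='start')): A:[req,start] B:[] C:[resp] D:[]
After 11 (send(from=A, to=C, msg='sync')): A:[req,start] B:[] C:[resp,sync] D:[]

Answer: 0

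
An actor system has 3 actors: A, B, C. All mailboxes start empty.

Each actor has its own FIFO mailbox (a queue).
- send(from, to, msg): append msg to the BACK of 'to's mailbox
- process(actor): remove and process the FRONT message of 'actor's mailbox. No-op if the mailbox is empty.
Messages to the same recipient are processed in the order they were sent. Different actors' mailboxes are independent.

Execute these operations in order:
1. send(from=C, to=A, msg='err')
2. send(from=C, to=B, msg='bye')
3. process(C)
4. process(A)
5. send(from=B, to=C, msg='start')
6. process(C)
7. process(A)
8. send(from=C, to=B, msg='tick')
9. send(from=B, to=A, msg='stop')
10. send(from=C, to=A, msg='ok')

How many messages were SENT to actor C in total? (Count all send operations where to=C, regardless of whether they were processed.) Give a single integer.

Answer: 1

Derivation:
After 1 (send(from=C, to=A, msg='err')): A:[err] B:[] C:[]
After 2 (send(from=C, to=B, msg='bye')): A:[err] B:[bye] C:[]
After 3 (process(C)): A:[err] B:[bye] C:[]
After 4 (process(A)): A:[] B:[bye] C:[]
After 5 (send(from=B, to=C, msg='start')): A:[] B:[bye] C:[start]
After 6 (process(C)): A:[] B:[bye] C:[]
After 7 (process(A)): A:[] B:[bye] C:[]
After 8 (send(from=C, to=B, msg='tick')): A:[] B:[bye,tick] C:[]
After 9 (send(from=B, to=A, msg='stop')): A:[stop] B:[bye,tick] C:[]
After 10 (send(from=C, to=A, msg='ok')): A:[stop,ok] B:[bye,tick] C:[]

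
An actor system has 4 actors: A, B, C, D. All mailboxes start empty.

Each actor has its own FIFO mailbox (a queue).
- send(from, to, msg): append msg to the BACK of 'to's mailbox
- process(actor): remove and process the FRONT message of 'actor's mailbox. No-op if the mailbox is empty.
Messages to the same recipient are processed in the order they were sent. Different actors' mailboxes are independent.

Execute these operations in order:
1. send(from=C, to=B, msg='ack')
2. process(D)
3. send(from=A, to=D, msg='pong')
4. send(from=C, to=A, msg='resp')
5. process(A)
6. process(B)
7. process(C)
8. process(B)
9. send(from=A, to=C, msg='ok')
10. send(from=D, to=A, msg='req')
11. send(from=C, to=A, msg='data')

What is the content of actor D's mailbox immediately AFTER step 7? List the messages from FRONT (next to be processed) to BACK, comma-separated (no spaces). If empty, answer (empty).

After 1 (send(from=C, to=B, msg='ack')): A:[] B:[ack] C:[] D:[]
After 2 (process(D)): A:[] B:[ack] C:[] D:[]
After 3 (send(from=A, to=D, msg='pong')): A:[] B:[ack] C:[] D:[pong]
After 4 (send(from=C, to=A, msg='resp')): A:[resp] B:[ack] C:[] D:[pong]
After 5 (process(A)): A:[] B:[ack] C:[] D:[pong]
After 6 (process(B)): A:[] B:[] C:[] D:[pong]
After 7 (process(C)): A:[] B:[] C:[] D:[pong]

pong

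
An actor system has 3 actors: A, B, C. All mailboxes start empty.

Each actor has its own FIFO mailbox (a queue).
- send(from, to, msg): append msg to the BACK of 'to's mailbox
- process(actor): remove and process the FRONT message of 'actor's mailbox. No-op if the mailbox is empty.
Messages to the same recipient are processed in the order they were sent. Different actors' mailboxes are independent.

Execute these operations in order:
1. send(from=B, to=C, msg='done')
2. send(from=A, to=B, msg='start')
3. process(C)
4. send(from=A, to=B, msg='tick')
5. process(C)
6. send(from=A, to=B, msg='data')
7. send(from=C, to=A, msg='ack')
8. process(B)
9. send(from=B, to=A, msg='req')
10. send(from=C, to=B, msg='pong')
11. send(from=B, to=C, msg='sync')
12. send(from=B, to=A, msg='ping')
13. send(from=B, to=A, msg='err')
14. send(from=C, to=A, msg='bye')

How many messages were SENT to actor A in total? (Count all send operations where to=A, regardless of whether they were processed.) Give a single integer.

Answer: 5

Derivation:
After 1 (send(from=B, to=C, msg='done')): A:[] B:[] C:[done]
After 2 (send(from=A, to=B, msg='start')): A:[] B:[start] C:[done]
After 3 (process(C)): A:[] B:[start] C:[]
After 4 (send(from=A, to=B, msg='tick')): A:[] B:[start,tick] C:[]
After 5 (process(C)): A:[] B:[start,tick] C:[]
After 6 (send(from=A, to=B, msg='data')): A:[] B:[start,tick,data] C:[]
After 7 (send(from=C, to=A, msg='ack')): A:[ack] B:[start,tick,data] C:[]
After 8 (process(B)): A:[ack] B:[tick,data] C:[]
After 9 (send(from=B, to=A, msg='req')): A:[ack,req] B:[tick,data] C:[]
After 10 (send(from=C, to=B, msg='pong')): A:[ack,req] B:[tick,data,pong] C:[]
After 11 (send(from=B, to=C, msg='sync')): A:[ack,req] B:[tick,data,pong] C:[sync]
After 12 (send(from=B, to=A, msg='ping')): A:[ack,req,ping] B:[tick,data,pong] C:[sync]
After 13 (send(from=B, to=A, msg='err')): A:[ack,req,ping,err] B:[tick,data,pong] C:[sync]
After 14 (send(from=C, to=A, msg='bye')): A:[ack,req,ping,err,bye] B:[tick,data,pong] C:[sync]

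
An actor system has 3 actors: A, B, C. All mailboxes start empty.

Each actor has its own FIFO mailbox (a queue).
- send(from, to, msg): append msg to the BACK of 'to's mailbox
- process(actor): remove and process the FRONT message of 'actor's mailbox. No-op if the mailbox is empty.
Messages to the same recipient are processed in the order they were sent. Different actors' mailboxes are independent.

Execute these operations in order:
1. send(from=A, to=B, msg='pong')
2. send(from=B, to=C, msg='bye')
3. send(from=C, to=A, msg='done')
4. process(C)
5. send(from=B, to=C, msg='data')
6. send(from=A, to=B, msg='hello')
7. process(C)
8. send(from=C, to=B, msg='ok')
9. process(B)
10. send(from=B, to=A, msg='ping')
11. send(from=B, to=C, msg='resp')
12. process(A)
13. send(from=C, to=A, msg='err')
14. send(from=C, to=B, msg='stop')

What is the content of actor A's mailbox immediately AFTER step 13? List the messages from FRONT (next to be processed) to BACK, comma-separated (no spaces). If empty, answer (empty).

After 1 (send(from=A, to=B, msg='pong')): A:[] B:[pong] C:[]
After 2 (send(from=B, to=C, msg='bye')): A:[] B:[pong] C:[bye]
After 3 (send(from=C, to=A, msg='done')): A:[done] B:[pong] C:[bye]
After 4 (process(C)): A:[done] B:[pong] C:[]
After 5 (send(from=B, to=C, msg='data')): A:[done] B:[pong] C:[data]
After 6 (send(from=A, to=B, msg='hello')): A:[done] B:[pong,hello] C:[data]
After 7 (process(C)): A:[done] B:[pong,hello] C:[]
After 8 (send(from=C, to=B, msg='ok')): A:[done] B:[pong,hello,ok] C:[]
After 9 (process(B)): A:[done] B:[hello,ok] C:[]
After 10 (send(from=B, to=A, msg='ping')): A:[done,ping] B:[hello,ok] C:[]
After 11 (send(from=B, to=C, msg='resp')): A:[done,ping] B:[hello,ok] C:[resp]
After 12 (process(A)): A:[ping] B:[hello,ok] C:[resp]
After 13 (send(from=C, to=A, msg='err')): A:[ping,err] B:[hello,ok] C:[resp]

ping,err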